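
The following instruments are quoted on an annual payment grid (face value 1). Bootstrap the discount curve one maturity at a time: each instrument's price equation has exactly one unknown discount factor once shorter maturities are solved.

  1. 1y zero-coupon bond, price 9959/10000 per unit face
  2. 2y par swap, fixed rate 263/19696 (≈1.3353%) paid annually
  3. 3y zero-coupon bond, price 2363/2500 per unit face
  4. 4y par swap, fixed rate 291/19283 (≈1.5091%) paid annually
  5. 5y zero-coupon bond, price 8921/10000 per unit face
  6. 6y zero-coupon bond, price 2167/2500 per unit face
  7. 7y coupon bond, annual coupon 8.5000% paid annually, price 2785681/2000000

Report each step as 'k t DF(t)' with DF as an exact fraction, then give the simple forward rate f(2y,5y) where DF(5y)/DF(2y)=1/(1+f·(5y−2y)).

1 1 9959/10000
2 2 9737/10000
3 3 2363/2500
4 4 4709/5000
5 5 8921/10000
6 6 2167/2500
7 7 4219/5000
f(2y,5y) = ((9737/10000)/(8921/10000) − 1)/(3) = 272/8921 ≈ 3.0490%

step 1 [1y] zero: DF = P = 9959/10000 ≈ 0.995900
step 2 [2y] swap r/1=263/19696: DF=(1 − 263/19696·(0.995900))/(1+263/19696) = 9737/10000 ≈ 0.973700
step 3 [3y] zero: DF = P = 2363/2500 ≈ 0.945200
step 4 [4y] swap r/1=291/19283: DF=(1 − 291/19283·(0.995900+0.973700+0.945200))/(1+291/19283) = 4709/5000 ≈ 0.941800
step 5 [5y] zero: DF = P = 8921/10000 ≈ 0.892100
step 6 [6y] zero: DF = P = 2167/2500 ≈ 0.866800
step 7 [7y] bond c/1=17/200: DF=(2785681/2000000 − 17/200·(0.995900+0.973700+0.945200+0.941800+0.892100+0.866800))/(1+17/200) = 4219/5000 ≈ 0.843800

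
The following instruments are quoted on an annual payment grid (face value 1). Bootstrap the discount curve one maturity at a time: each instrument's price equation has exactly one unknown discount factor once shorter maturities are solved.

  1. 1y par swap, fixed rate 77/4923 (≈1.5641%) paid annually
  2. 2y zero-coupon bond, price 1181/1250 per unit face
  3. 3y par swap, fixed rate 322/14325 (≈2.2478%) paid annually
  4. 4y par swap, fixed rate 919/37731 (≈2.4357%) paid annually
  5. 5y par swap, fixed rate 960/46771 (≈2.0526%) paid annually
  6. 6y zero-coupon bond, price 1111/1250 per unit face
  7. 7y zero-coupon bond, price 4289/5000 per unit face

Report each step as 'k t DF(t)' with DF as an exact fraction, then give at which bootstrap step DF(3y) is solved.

step 1 [1y] swap r/1=77/4923: DF=(1 − 77/4923·(0))/(1+77/4923) = 4923/5000 ≈ 0.984600
step 2 [2y] zero: DF = P = 1181/1250 ≈ 0.944800
step 3 [3y] swap r/1=322/14325: DF=(1 − 322/14325·(0.984600+0.944800))/(1+322/14325) = 2339/2500 ≈ 0.935600
step 4 [4y] swap r/1=919/37731: DF=(1 − 919/37731·(0.984600+0.944800+0.935600))/(1+919/37731) = 9081/10000 ≈ 0.908100
step 5 [5y] swap r/1=960/46771: DF=(1 − 960/46771·(0.984600+0.944800+0.935600+0.908100))/(1+960/46771) = 113/125 ≈ 0.904000
step 6 [6y] zero: DF = P = 1111/1250 ≈ 0.888800
step 7 [7y] zero: DF = P = 4289/5000 ≈ 0.857800

1 1 4923/5000
2 2 1181/1250
3 3 2339/2500
4 4 9081/10000
5 5 113/125
6 6 1111/1250
7 7 4289/5000
DF(3y) is solved at step 3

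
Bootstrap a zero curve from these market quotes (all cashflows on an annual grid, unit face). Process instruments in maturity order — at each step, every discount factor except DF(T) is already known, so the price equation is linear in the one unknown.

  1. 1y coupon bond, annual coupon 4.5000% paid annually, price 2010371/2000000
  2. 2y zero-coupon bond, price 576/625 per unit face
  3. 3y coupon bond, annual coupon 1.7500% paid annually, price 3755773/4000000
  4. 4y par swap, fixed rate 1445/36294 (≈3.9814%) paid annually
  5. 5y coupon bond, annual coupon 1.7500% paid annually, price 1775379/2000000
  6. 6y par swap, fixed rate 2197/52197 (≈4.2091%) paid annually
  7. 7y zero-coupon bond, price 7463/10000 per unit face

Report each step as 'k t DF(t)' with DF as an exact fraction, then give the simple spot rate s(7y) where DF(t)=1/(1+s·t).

step 1 [1y] bond c/1=9/200: DF=(2010371/2000000 − 9/200·(0))/(1+9/200) = 9619/10000 ≈ 0.961900
step 2 [2y] zero: DF = P = 576/625 ≈ 0.921600
step 3 [3y] bond c/1=7/400: DF=(3755773/4000000 − 7/400·(0.961900+0.921600))/(1+7/400) = 1113/1250 ≈ 0.890400
step 4 [4y] swap r/1=1445/36294: DF=(1 − 1445/36294·(0.961900+0.921600+0.890400))/(1+1445/36294) = 1711/2000 ≈ 0.855500
step 5 [5y] bond c/1=7/400: DF=(1775379/2000000 − 7/400·(0.961900+0.921600+0.890400+0.855500))/(1+7/400) = 81/100 ≈ 0.810000
step 6 [6y] swap r/1=2197/52197: DF=(1 − 2197/52197·(0.961900+0.921600+0.890400+0.855500+0.810000))/(1+2197/52197) = 7803/10000 ≈ 0.780300
step 7 [7y] zero: DF = P = 7463/10000 ≈ 0.746300

1 1 9619/10000
2 2 576/625
3 3 1113/1250
4 4 1711/2000
5 5 81/100
6 6 7803/10000
7 7 7463/10000
s(7y) = (1/(7463/10000) − 1)/(7) = 2537/52241 ≈ 4.8563%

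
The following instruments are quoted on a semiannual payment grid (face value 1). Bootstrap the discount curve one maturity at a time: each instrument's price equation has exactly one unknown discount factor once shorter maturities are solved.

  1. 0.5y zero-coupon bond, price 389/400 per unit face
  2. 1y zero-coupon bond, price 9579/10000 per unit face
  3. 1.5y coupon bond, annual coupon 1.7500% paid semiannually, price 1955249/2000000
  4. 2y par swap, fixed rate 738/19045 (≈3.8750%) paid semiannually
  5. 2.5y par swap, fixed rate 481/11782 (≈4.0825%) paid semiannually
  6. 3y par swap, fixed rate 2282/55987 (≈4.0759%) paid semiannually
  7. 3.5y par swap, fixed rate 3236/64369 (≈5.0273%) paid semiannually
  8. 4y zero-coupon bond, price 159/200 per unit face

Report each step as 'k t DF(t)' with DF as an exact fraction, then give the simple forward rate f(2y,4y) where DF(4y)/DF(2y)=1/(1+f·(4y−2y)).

1 1/2 389/400
2 1 9579/10000
3 3/2 2381/2500
4 2 4631/5000
5 5/2 4519/5000
6 3 8859/10000
7 7/2 4191/5000
8 4 159/200
f(2y,4y) = ((4631/5000)/(159/200) − 1)/(2) = 328/3975 ≈ 8.2516%

step 1 [0.5y] zero: DF = P = 389/400 ≈ 0.972500
step 2 [1y] zero: DF = P = 9579/10000 ≈ 0.957900
step 3 [1.5y] bond c/2=7/800: DF=(1955249/2000000 − 7/800·(0.972500+0.957900))/(1+7/800) = 2381/2500 ≈ 0.952400
step 4 [2y] swap r/2=369/19045: DF=(1 − 369/19045·(0.972500+0.957900+0.952400))/(1+369/19045) = 4631/5000 ≈ 0.926200
step 5 [2.5y] swap r/2=481/23564: DF=(1 − 481/23564·(0.972500+0.957900+0.952400+0.926200))/(1+481/23564) = 4519/5000 ≈ 0.903800
step 6 [3y] swap r/2=1141/55987: DF=(1 − 1141/55987·(0.972500+0.957900+0.952400+0.926200+0.903800))/(1+1141/55987) = 8859/10000 ≈ 0.885900
step 7 [3.5y] swap r/2=1618/64369: DF=(1 − 1618/64369·(0.972500+0.957900+0.952400+0.926200+0.903800+0.885900))/(1+1618/64369) = 4191/5000 ≈ 0.838200
step 8 [4y] zero: DF = P = 159/200 ≈ 0.795000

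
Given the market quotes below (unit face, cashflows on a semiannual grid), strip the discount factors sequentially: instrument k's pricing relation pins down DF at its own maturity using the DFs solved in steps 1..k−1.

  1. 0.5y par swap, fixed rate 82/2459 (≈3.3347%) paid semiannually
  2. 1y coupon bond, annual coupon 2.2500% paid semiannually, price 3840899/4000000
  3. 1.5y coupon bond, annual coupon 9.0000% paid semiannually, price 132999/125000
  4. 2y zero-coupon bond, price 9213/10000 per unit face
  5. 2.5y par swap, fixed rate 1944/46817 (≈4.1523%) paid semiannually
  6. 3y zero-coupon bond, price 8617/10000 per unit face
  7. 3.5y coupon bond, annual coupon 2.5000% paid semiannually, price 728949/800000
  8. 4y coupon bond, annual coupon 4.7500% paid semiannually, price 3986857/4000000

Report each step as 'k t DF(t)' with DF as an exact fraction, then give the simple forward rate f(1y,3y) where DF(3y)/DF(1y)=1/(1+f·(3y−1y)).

step 1 [0.5y] swap r/2=41/2459: DF=(1 − 41/2459·(0))/(1+41/2459) = 2459/2500 ≈ 0.983600
step 2 [1y] bond c/2=9/800: DF=(3840899/4000000 − 9/800·(0.983600))/(1+9/800) = 4693/5000 ≈ 0.938600
step 3 [1.5y] bond c/2=9/200: DF=(132999/125000 − 9/200·(0.983600+0.938600))/(1+9/200) = 4677/5000 ≈ 0.935400
step 4 [2y] zero: DF = P = 9213/10000 ≈ 0.921300
step 5 [2.5y] swap r/2=972/46817: DF=(1 − 972/46817·(0.983600+0.938600+0.935400+0.921300))/(1+972/46817) = 2257/2500 ≈ 0.902800
step 6 [3y] zero: DF = P = 8617/10000 ≈ 0.861700
step 7 [3.5y] bond c/2=1/80: DF=(728949/800000 − 1/80·(0.983600+0.938600+0.935400+0.921300+0.902800+0.861700))/(1+1/80) = 1663/2000 ≈ 0.831500
step 8 [4y] bond c/2=19/800: DF=(3986857/4000000 − 19/800·(0.983600+0.938600+0.935400+0.921300+0.902800+0.861700+0.831500))/(1+19/800) = 8257/10000 ≈ 0.825700

1 1/2 2459/2500
2 1 4693/5000
3 3/2 4677/5000
4 2 9213/10000
5 5/2 2257/2500
6 3 8617/10000
7 7/2 1663/2000
8 4 8257/10000
f(1y,3y) = ((4693/5000)/(8617/10000) − 1)/(2) = 769/17234 ≈ 4.4621%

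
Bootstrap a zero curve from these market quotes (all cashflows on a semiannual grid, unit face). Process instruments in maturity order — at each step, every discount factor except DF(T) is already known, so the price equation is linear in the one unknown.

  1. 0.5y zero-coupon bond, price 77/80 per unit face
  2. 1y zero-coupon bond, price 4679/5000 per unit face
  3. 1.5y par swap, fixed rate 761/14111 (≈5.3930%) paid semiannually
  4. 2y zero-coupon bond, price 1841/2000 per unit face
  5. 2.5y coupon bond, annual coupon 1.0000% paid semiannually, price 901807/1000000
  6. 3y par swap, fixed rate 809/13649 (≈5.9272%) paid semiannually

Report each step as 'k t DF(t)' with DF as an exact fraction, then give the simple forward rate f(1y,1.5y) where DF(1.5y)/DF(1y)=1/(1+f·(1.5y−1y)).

1 1/2 77/80
2 1 4679/5000
3 3/2 9239/10000
4 2 1841/2000
5 5/2 8787/10000
6 3 4191/5000
f(1y,1.5y) = ((4679/5000)/(9239/10000) − 1)/(1/2) = 238/9239 ≈ 2.5760%

step 1 [0.5y] zero: DF = P = 77/80 ≈ 0.962500
step 2 [1y] zero: DF = P = 4679/5000 ≈ 0.935800
step 3 [1.5y] swap r/2=761/28222: DF=(1 − 761/28222·(0.962500+0.935800))/(1+761/28222) = 9239/10000 ≈ 0.923900
step 4 [2y] zero: DF = P = 1841/2000 ≈ 0.920500
step 5 [2.5y] bond c/2=1/200: DF=(901807/1000000 − 1/200·(0.962500+0.935800+0.923900+0.920500))/(1+1/200) = 8787/10000 ≈ 0.878700
step 6 [3y] swap r/2=809/27298: DF=(1 − 809/27298·(0.962500+0.935800+0.923900+0.920500+0.878700))/(1+809/27298) = 4191/5000 ≈ 0.838200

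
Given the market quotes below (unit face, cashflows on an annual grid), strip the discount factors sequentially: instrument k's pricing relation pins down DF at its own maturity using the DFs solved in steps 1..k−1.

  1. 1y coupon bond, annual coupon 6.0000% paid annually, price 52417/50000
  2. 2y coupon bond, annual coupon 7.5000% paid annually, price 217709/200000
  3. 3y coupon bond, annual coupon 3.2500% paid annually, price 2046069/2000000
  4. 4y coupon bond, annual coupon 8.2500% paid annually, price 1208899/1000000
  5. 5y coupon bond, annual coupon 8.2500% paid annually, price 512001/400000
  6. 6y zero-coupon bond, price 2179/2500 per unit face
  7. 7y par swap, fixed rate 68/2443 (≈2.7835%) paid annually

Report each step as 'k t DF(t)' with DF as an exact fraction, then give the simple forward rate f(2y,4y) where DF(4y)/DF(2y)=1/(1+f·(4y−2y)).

step 1 [1y] bond c/1=3/50: DF=(52417/50000 − 3/50·(0))/(1+3/50) = 989/1000 ≈ 0.989000
step 2 [2y] bond c/1=3/40: DF=(217709/200000 − 3/40·(0.989000))/(1+3/40) = 2359/2500 ≈ 0.943600
step 3 [3y] bond c/1=13/400: DF=(2046069/2000000 − 13/400·(0.989000+0.943600))/(1+13/400) = 93/100 ≈ 0.930000
step 4 [4y] bond c/1=33/400: DF=(1208899/1000000 − 33/400·(0.989000+0.943600+0.930000))/(1+33/400) = 4493/5000 ≈ 0.898600
step 5 [5y] bond c/1=33/400: DF=(512001/400000 − 33/400·(0.989000+0.943600+0.930000+0.898600))/(1+33/400) = 4479/5000 ≈ 0.895800
step 6 [6y] zero: DF = P = 2179/2500 ≈ 0.871600
step 7 [7y] swap r/1=68/2443: DF=(1 − 68/2443·(0.989000+0.943600+0.930000+0.898600+0.895800+0.871600))/(1+68/2443) = 1029/1250 ≈ 0.823200

1 1 989/1000
2 2 2359/2500
3 3 93/100
4 4 4493/5000
5 5 4479/5000
6 6 2179/2500
7 7 1029/1250
f(2y,4y) = ((2359/2500)/(4493/5000) − 1)/(2) = 225/8986 ≈ 2.5039%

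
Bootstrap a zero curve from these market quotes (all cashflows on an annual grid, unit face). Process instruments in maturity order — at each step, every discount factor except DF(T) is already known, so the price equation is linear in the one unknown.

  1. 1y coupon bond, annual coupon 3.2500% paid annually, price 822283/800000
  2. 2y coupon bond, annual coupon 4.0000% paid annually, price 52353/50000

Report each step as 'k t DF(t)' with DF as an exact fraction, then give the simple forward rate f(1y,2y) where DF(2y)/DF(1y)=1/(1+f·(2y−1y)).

1 1 1991/2000
2 2 1937/2000
f(1y,2y) = ((1991/2000)/(1937/2000) − 1)/(1) = 54/1937 ≈ 2.7878%

step 1 [1y] bond c/1=13/400: DF=(822283/800000 − 13/400·(0))/(1+13/400) = 1991/2000 ≈ 0.995500
step 2 [2y] bond c/1=1/25: DF=(52353/50000 − 1/25·(0.995500))/(1+1/25) = 1937/2000 ≈ 0.968500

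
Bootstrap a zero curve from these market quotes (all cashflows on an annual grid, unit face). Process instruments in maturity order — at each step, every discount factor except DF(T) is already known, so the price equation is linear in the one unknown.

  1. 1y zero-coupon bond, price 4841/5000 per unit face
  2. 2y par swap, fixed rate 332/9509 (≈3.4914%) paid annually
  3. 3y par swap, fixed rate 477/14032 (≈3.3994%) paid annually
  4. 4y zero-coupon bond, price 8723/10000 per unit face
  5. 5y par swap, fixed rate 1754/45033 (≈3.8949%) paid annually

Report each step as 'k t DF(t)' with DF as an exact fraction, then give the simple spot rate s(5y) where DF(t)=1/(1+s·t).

step 1 [1y] zero: DF = P = 4841/5000 ≈ 0.968200
step 2 [2y] swap r/1=332/9509: DF=(1 − 332/9509·(0.968200))/(1+332/9509) = 1167/1250 ≈ 0.933600
step 3 [3y] swap r/1=477/14032: DF=(1 − 477/14032·(0.968200+0.933600))/(1+477/14032) = 4523/5000 ≈ 0.904600
step 4 [4y] zero: DF = P = 8723/10000 ≈ 0.872300
step 5 [5y] swap r/1=1754/45033: DF=(1 − 1754/45033·(0.968200+0.933600+0.904600+0.872300))/(1+1754/45033) = 4123/5000 ≈ 0.824600

1 1 4841/5000
2 2 1167/1250
3 3 4523/5000
4 4 8723/10000
5 5 4123/5000
s(5y) = (1/(4123/5000) − 1)/(5) = 877/20615 ≈ 4.2542%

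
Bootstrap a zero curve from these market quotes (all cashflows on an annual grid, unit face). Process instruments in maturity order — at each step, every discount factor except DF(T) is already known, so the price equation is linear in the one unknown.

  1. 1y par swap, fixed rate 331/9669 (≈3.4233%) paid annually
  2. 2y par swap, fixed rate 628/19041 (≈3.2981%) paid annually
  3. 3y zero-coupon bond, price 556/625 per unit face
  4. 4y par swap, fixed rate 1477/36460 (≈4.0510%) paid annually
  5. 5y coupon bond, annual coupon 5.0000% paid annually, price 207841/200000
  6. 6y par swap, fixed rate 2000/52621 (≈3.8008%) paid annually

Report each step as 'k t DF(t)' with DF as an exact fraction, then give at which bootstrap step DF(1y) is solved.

1 1 9669/10000
2 2 2343/2500
3 3 556/625
4 4 8523/10000
5 5 8161/10000
6 6 4/5
DF(1y) is solved at step 1

step 1 [1y] swap r/1=331/9669: DF=(1 − 331/9669·(0))/(1+331/9669) = 9669/10000 ≈ 0.966900
step 2 [2y] swap r/1=628/19041: DF=(1 − 628/19041·(0.966900))/(1+628/19041) = 2343/2500 ≈ 0.937200
step 3 [3y] zero: DF = P = 556/625 ≈ 0.889600
step 4 [4y] swap r/1=1477/36460: DF=(1 − 1477/36460·(0.966900+0.937200+0.889600))/(1+1477/36460) = 8523/10000 ≈ 0.852300
step 5 [5y] bond c/1=1/20: DF=(207841/200000 − 1/20·(0.966900+0.937200+0.889600+0.852300))/(1+1/20) = 8161/10000 ≈ 0.816100
step 6 [6y] swap r/1=2000/52621: DF=(1 − 2000/52621·(0.966900+0.937200+0.889600+0.852300+0.816100))/(1+2000/52621) = 4/5 ≈ 0.800000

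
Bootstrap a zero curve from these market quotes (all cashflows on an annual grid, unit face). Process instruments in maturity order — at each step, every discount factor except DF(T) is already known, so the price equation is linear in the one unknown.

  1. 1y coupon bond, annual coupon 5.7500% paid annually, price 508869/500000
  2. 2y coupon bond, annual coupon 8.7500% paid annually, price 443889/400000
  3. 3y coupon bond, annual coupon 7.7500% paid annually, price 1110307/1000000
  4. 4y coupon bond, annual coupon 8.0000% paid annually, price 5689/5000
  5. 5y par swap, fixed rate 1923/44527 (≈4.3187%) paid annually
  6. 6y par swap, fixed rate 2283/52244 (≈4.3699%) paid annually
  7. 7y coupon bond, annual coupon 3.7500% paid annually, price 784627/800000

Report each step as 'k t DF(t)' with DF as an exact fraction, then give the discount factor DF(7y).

1 1 1203/1250
2 2 943/1000
3 3 4467/5000
4 4 4231/5000
5 5 8077/10000
6 6 7717/10000
7 7 1513/2000
DF(7y) = 1513/2000 ≈ 0.756500

step 1 [1y] bond c/1=23/400: DF=(508869/500000 − 23/400·(0))/(1+23/400) = 1203/1250 ≈ 0.962400
step 2 [2y] bond c/1=7/80: DF=(443889/400000 − 7/80·(0.962400))/(1+7/80) = 943/1000 ≈ 0.943000
step 3 [3y] bond c/1=31/400: DF=(1110307/1000000 − 31/400·(0.962400+0.943000))/(1+31/400) = 4467/5000 ≈ 0.893400
step 4 [4y] bond c/1=2/25: DF=(5689/5000 − 2/25·(0.962400+0.943000+0.893400))/(1+2/25) = 4231/5000 ≈ 0.846200
step 5 [5y] swap r/1=1923/44527: DF=(1 − 1923/44527·(0.962400+0.943000+0.893400+0.846200))/(1+1923/44527) = 8077/10000 ≈ 0.807700
step 6 [6y] swap r/1=2283/52244: DF=(1 − 2283/52244·(0.962400+0.943000+0.893400+0.846200+0.807700))/(1+2283/52244) = 7717/10000 ≈ 0.771700
step 7 [7y] bond c/1=3/80: DF=(784627/800000 − 3/80·(0.962400+0.943000+0.893400+0.846200+0.807700+0.771700))/(1+3/80) = 1513/2000 ≈ 0.756500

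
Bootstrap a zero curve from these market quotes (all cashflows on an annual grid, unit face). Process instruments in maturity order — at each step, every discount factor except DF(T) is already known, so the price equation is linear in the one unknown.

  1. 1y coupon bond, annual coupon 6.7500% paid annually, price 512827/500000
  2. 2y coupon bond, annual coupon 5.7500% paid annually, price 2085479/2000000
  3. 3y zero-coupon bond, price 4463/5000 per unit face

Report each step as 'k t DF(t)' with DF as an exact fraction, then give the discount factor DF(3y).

step 1 [1y] bond c/1=27/400: DF=(512827/500000 − 27/400·(0))/(1+27/400) = 1201/1250 ≈ 0.960800
step 2 [2y] bond c/1=23/400: DF=(2085479/2000000 − 23/400·(0.960800))/(1+23/400) = 4669/5000 ≈ 0.933800
step 3 [3y] zero: DF = P = 4463/5000 ≈ 0.892600

1 1 1201/1250
2 2 4669/5000
3 3 4463/5000
DF(3y) = 4463/5000 ≈ 0.892600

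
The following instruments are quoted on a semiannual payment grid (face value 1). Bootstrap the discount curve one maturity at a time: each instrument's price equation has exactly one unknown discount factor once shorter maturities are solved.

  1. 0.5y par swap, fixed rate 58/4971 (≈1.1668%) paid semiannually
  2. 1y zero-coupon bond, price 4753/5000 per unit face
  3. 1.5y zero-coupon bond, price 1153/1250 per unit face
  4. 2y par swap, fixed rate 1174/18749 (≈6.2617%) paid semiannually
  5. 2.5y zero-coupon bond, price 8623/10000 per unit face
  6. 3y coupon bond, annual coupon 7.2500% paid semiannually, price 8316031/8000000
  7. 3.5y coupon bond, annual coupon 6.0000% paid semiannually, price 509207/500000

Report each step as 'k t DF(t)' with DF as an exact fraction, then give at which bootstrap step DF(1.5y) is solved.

1 1/2 4971/5000
2 1 4753/5000
3 3/2 1153/1250
4 2 4413/5000
5 5/2 8623/10000
6 3 4209/5000
7 7/2 8299/10000
DF(1.5y) is solved at step 3

step 1 [0.5y] swap r/2=29/4971: DF=(1 − 29/4971·(0))/(1+29/4971) = 4971/5000 ≈ 0.994200
step 2 [1y] zero: DF = P = 4753/5000 ≈ 0.950600
step 3 [1.5y] zero: DF = P = 1153/1250 ≈ 0.922400
step 4 [2y] swap r/2=587/18749: DF=(1 − 587/18749·(0.994200+0.950600+0.922400))/(1+587/18749) = 4413/5000 ≈ 0.882600
step 5 [2.5y] zero: DF = P = 8623/10000 ≈ 0.862300
step 6 [3y] bond c/2=29/800: DF=(8316031/8000000 − 29/800·(0.994200+0.950600+0.922400+0.882600+0.862300))/(1+29/800) = 4209/5000 ≈ 0.841800
step 7 [3.5y] bond c/2=3/100: DF=(509207/500000 − 3/100·(0.994200+0.950600+0.922400+0.882600+0.862300+0.841800))/(1+3/100) = 8299/10000 ≈ 0.829900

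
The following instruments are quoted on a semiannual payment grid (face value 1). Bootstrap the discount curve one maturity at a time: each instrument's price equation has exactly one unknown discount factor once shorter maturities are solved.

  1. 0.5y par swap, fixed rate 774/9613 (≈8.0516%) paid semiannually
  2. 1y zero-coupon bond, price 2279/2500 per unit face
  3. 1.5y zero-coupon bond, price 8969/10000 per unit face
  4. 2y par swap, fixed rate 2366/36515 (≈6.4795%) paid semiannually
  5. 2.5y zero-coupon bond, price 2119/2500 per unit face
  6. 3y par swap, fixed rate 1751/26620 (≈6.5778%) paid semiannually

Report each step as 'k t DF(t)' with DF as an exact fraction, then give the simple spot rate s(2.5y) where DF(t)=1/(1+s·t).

step 1 [0.5y] swap r/2=387/9613: DF=(1 − 387/9613·(0))/(1+387/9613) = 9613/10000 ≈ 0.961300
step 2 [1y] zero: DF = P = 2279/2500 ≈ 0.911600
step 3 [1.5y] zero: DF = P = 8969/10000 ≈ 0.896900
step 4 [2y] swap r/2=1183/36515: DF=(1 − 1183/36515·(0.961300+0.911600+0.896900))/(1+1183/36515) = 8817/10000 ≈ 0.881700
step 5 [2.5y] zero: DF = P = 2119/2500 ≈ 0.847600
step 6 [3y] swap r/2=1751/53240: DF=(1 − 1751/53240·(0.961300+0.911600+0.896900+0.881700+0.847600))/(1+1751/53240) = 8249/10000 ≈ 0.824900

1 1/2 9613/10000
2 1 2279/2500
3 3/2 8969/10000
4 2 8817/10000
5 5/2 2119/2500
6 3 8249/10000
s(2.5y) = (1/(2119/2500) − 1)/(5/2) = 762/10595 ≈ 7.1921%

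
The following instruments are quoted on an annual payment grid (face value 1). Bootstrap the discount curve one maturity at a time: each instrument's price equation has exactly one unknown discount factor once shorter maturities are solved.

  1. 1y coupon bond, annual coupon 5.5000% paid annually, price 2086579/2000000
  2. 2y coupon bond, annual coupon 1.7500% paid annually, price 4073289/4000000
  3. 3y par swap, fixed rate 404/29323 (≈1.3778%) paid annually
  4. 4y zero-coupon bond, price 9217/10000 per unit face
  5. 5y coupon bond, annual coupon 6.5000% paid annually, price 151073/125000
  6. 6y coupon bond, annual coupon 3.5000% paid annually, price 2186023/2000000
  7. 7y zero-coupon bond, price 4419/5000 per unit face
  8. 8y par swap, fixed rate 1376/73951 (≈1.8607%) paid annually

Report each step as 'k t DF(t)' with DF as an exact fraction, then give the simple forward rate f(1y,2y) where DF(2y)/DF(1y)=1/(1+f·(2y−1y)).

step 1 [1y] bond c/1=11/200: DF=(2086579/2000000 − 11/200·(0))/(1+11/200) = 9889/10000 ≈ 0.988900
step 2 [2y] bond c/1=7/400: DF=(4073289/4000000 − 7/400·(0.988900))/(1+7/400) = 4919/5000 ≈ 0.983800
step 3 [3y] swap r/1=404/29323: DF=(1 − 404/29323·(0.988900+0.983800))/(1+404/29323) = 2399/2500 ≈ 0.959600
step 4 [4y] zero: DF = P = 9217/10000 ≈ 0.921700
step 5 [5y] bond c/1=13/200: DF=(151073/125000 − 13/200·(0.988900+0.983800+0.959600+0.921700))/(1+13/200) = 2249/2500 ≈ 0.899600
step 6 [6y] bond c/1=7/200: DF=(2186023/2000000 − 7/200·(0.988900+0.983800+0.959600+0.921700+0.899600))/(1+7/200) = 8953/10000 ≈ 0.895300
step 7 [7y] zero: DF = P = 4419/5000 ≈ 0.883800
step 8 [8y] swap r/1=1376/73951: DF=(1 − 1376/73951·(0.988900+0.983800+0.959600+0.921700+0.899600+0.895300+0.883800))/(1+1376/73951) = 539/625 ≈ 0.862400

1 1 9889/10000
2 2 4919/5000
3 3 2399/2500
4 4 9217/10000
5 5 2249/2500
6 6 8953/10000
7 7 4419/5000
8 8 539/625
f(1y,2y) = ((9889/10000)/(4919/5000) − 1)/(1) = 51/9838 ≈ 0.5184%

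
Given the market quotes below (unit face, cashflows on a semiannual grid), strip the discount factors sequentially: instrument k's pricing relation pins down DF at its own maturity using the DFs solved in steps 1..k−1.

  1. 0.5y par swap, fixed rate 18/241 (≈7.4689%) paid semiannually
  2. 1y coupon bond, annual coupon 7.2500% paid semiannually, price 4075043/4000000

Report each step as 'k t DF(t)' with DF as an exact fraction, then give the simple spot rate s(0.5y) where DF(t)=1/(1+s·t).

1 1/2 241/250
2 1 4747/5000
s(0.5y) = (1/(241/250) − 1)/(1/2) = 18/241 ≈ 7.4689%

step 1 [0.5y] swap r/2=9/241: DF=(1 − 9/241·(0))/(1+9/241) = 241/250 ≈ 0.964000
step 2 [1y] bond c/2=29/800: DF=(4075043/4000000 − 29/800·(0.964000))/(1+29/800) = 4747/5000 ≈ 0.949400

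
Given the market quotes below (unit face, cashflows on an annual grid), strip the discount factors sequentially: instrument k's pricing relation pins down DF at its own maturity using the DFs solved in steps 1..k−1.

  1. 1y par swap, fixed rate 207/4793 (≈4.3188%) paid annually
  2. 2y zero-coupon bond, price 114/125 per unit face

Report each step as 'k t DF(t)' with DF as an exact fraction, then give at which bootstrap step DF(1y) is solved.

step 1 [1y] swap r/1=207/4793: DF=(1 − 207/4793·(0))/(1+207/4793) = 4793/5000 ≈ 0.958600
step 2 [2y] zero: DF = P = 114/125 ≈ 0.912000

1 1 4793/5000
2 2 114/125
DF(1y) is solved at step 1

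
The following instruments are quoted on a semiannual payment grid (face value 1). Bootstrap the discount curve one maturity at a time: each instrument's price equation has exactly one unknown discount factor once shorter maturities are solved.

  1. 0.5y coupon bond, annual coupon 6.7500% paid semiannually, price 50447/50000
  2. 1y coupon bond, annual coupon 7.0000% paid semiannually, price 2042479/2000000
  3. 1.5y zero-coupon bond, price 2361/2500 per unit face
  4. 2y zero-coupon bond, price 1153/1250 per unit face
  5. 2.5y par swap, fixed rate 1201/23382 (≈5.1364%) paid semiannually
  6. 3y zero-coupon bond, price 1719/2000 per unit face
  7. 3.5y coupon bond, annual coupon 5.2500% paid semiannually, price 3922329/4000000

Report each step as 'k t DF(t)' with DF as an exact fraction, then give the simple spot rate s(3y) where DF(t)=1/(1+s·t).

step 1 [0.5y] bond c/2=27/800: DF=(50447/50000 − 27/800·(0))/(1+27/800) = 122/125 ≈ 0.976000
step 2 [1y] bond c/2=7/200: DF=(2042479/2000000 − 7/200·(0.976000))/(1+7/200) = 9537/10000 ≈ 0.953700
step 3 [1.5y] zero: DF = P = 2361/2500 ≈ 0.944400
step 4 [2y] zero: DF = P = 1153/1250 ≈ 0.922400
step 5 [2.5y] swap r/2=1201/46764: DF=(1 − 1201/46764·(0.976000+0.953700+0.944400+0.922400))/(1+1201/46764) = 8799/10000 ≈ 0.879900
step 6 [3y] zero: DF = P = 1719/2000 ≈ 0.859500
step 7 [3.5y] bond c/2=21/800: DF=(3922329/4000000 − 21/800·(0.976000+0.953700+0.944400+0.922400+0.879900+0.859500))/(1+21/800) = 8139/10000 ≈ 0.813900

1 1/2 122/125
2 1 9537/10000
3 3/2 2361/2500
4 2 1153/1250
5 5/2 8799/10000
6 3 1719/2000
7 7/2 8139/10000
s(3y) = (1/(1719/2000) − 1)/(3) = 281/5157 ≈ 5.4489%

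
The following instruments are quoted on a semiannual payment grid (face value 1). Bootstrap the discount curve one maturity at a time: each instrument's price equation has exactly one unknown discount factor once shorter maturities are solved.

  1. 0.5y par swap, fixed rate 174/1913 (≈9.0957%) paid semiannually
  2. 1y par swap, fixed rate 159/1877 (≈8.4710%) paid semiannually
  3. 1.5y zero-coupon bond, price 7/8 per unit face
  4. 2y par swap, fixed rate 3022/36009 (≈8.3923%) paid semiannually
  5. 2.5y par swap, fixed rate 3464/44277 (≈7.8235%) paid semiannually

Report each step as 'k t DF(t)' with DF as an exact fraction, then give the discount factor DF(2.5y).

step 1 [0.5y] swap r/2=87/1913: DF=(1 − 87/1913·(0))/(1+87/1913) = 1913/2000 ≈ 0.956500
step 2 [1y] swap r/2=159/3754: DF=(1 − 159/3754·(0.956500))/(1+159/3754) = 1841/2000 ≈ 0.920500
step 3 [1.5y] zero: DF = P = 7/8 ≈ 0.875000
step 4 [2y] swap r/2=1511/36009: DF=(1 − 1511/36009·(0.956500+0.920500+0.875000))/(1+1511/36009) = 8489/10000 ≈ 0.848900
step 5 [2.5y] swap r/2=1732/44277: DF=(1 − 1732/44277·(0.956500+0.920500+0.875000+0.848900))/(1+1732/44277) = 2067/2500 ≈ 0.826800

1 1/2 1913/2000
2 1 1841/2000
3 3/2 7/8
4 2 8489/10000
5 5/2 2067/2500
DF(2.5y) = 2067/2500 ≈ 0.826800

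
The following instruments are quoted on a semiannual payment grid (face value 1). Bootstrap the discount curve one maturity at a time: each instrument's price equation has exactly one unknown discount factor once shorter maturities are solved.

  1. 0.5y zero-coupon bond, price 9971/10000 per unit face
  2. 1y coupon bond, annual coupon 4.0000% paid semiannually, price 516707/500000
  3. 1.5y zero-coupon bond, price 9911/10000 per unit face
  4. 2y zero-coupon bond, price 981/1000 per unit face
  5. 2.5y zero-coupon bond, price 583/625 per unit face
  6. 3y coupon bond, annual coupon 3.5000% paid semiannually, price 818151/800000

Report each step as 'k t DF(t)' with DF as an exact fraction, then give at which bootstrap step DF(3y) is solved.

1 1/2 9971/10000
2 1 621/625
3 3/2 9911/10000
4 2 981/1000
5 5/2 583/625
6 3 9209/10000
DF(3y) is solved at step 6

step 1 [0.5y] zero: DF = P = 9971/10000 ≈ 0.997100
step 2 [1y] bond c/2=1/50: DF=(516707/500000 − 1/50·(0.997100))/(1+1/50) = 621/625 ≈ 0.993600
step 3 [1.5y] zero: DF = P = 9911/10000 ≈ 0.991100
step 4 [2y] zero: DF = P = 981/1000 ≈ 0.981000
step 5 [2.5y] zero: DF = P = 583/625 ≈ 0.932800
step 6 [3y] bond c/2=7/400: DF=(818151/800000 − 7/400·(0.997100+0.993600+0.991100+0.981000+0.932800))/(1+7/400) = 9209/10000 ≈ 0.920900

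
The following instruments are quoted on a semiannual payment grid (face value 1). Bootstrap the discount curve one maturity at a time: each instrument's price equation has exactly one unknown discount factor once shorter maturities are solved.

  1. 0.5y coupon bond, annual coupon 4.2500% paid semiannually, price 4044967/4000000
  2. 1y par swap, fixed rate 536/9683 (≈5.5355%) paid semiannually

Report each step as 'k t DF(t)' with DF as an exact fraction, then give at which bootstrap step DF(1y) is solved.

1 1/2 4951/5000
2 1 1183/1250
DF(1y) is solved at step 2

step 1 [0.5y] bond c/2=17/800: DF=(4044967/4000000 − 17/800·(0))/(1+17/800) = 4951/5000 ≈ 0.990200
step 2 [1y] swap r/2=268/9683: DF=(1 − 268/9683·(0.990200))/(1+268/9683) = 1183/1250 ≈ 0.946400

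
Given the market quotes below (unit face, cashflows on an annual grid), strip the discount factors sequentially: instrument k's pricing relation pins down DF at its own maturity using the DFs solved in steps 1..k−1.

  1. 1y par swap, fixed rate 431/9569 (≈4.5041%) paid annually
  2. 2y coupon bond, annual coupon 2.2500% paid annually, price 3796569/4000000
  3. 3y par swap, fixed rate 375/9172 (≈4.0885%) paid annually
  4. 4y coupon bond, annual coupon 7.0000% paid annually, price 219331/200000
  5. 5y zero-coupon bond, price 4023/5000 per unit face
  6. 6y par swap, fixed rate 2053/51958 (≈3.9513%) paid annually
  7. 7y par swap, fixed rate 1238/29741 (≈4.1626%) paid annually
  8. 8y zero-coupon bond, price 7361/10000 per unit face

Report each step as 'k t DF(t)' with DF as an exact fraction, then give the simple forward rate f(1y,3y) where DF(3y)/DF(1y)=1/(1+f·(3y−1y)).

step 1 [1y] swap r/1=431/9569: DF=(1 − 431/9569·(0))/(1+431/9569) = 9569/10000 ≈ 0.956900
step 2 [2y] bond c/1=9/400: DF=(3796569/4000000 − 9/400·(0.956900))/(1+9/400) = 567/625 ≈ 0.907200
step 3 [3y] swap r/1=375/9172: DF=(1 − 375/9172·(0.956900+0.907200))/(1+375/9172) = 71/80 ≈ 0.887500
step 4 [4y] bond c/1=7/100: DF=(219331/200000 − 7/100·(0.956900+0.907200+0.887500))/(1+7/100) = 8449/10000 ≈ 0.844900
step 5 [5y] zero: DF = P = 4023/5000 ≈ 0.804600
step 6 [6y] swap r/1=2053/51958: DF=(1 − 2053/51958·(0.956900+0.907200+0.887500+0.844900+0.804600))/(1+2053/51958) = 7947/10000 ≈ 0.794700
step 7 [7y] swap r/1=1238/29741: DF=(1 − 1238/29741·(0.956900+0.907200+0.887500+0.844900+0.804600+0.794700))/(1+1238/29741) = 1881/2500 ≈ 0.752400
step 8 [8y] zero: DF = P = 7361/10000 ≈ 0.736100

1 1 9569/10000
2 2 567/625
3 3 71/80
4 4 8449/10000
5 5 4023/5000
6 6 7947/10000
7 7 1881/2500
8 8 7361/10000
f(1y,3y) = ((9569/10000)/(71/80) − 1)/(2) = 347/8875 ≈ 3.9099%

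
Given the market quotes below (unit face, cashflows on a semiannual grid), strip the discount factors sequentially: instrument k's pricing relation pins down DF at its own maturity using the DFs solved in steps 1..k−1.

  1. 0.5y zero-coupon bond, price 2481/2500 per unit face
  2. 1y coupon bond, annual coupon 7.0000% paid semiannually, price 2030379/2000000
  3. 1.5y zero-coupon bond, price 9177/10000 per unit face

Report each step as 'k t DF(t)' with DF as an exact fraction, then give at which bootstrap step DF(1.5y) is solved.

step 1 [0.5y] zero: DF = P = 2481/2500 ≈ 0.992400
step 2 [1y] bond c/2=7/200: DF=(2030379/2000000 − 7/200·(0.992400))/(1+7/200) = 9473/10000 ≈ 0.947300
step 3 [1.5y] zero: DF = P = 9177/10000 ≈ 0.917700

1 1/2 2481/2500
2 1 9473/10000
3 3/2 9177/10000
DF(1.5y) is solved at step 3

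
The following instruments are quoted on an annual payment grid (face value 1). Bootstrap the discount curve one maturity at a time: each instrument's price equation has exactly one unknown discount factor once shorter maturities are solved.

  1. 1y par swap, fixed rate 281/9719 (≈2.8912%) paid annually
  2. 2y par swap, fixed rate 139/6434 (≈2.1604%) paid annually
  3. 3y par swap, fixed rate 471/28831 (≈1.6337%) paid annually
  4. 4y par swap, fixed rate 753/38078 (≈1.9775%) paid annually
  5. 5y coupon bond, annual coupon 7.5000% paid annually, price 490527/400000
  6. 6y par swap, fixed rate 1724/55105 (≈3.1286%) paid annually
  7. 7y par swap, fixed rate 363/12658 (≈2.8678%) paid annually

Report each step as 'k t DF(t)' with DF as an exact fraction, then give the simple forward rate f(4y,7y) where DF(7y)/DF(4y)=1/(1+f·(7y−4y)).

1 1 9719/10000
2 2 9583/10000
3 3 9529/10000
4 4 9247/10000
5 5 8751/10000
6 6 2069/2500
7 7 1637/2000
f(4y,7y) = ((9247/10000)/(1637/2000) − 1)/(3) = 354/8185 ≈ 4.3250%

step 1 [1y] swap r/1=281/9719: DF=(1 − 281/9719·(0))/(1+281/9719) = 9719/10000 ≈ 0.971900
step 2 [2y] swap r/1=139/6434: DF=(1 − 139/6434·(0.971900))/(1+139/6434) = 9583/10000 ≈ 0.958300
step 3 [3y] swap r/1=471/28831: DF=(1 − 471/28831·(0.971900+0.958300))/(1+471/28831) = 9529/10000 ≈ 0.952900
step 4 [4y] swap r/1=753/38078: DF=(1 − 753/38078·(0.971900+0.958300+0.952900))/(1+753/38078) = 9247/10000 ≈ 0.924700
step 5 [5y] bond c/1=3/40: DF=(490527/400000 − 3/40·(0.971900+0.958300+0.952900+0.924700))/(1+3/40) = 8751/10000 ≈ 0.875100
step 6 [6y] swap r/1=1724/55105: DF=(1 − 1724/55105·(0.971900+0.958300+0.952900+0.924700+0.875100))/(1+1724/55105) = 2069/2500 ≈ 0.827600
step 7 [7y] swap r/1=363/12658: DF=(1 − 363/12658·(0.971900+0.958300+0.952900+0.924700+0.875100+0.827600))/(1+363/12658) = 1637/2000 ≈ 0.818500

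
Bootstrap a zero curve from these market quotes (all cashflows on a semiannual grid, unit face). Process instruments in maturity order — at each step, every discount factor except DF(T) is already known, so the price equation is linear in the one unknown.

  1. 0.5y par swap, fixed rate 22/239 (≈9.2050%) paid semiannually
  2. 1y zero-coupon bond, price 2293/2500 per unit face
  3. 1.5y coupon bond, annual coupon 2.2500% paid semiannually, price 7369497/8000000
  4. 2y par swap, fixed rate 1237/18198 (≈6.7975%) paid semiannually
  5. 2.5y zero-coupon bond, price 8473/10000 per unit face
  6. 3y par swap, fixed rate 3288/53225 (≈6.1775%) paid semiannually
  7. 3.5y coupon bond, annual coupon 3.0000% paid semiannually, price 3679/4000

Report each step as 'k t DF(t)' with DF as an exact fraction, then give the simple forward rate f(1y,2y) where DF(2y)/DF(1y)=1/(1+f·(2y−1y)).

step 1 [0.5y] swap r/2=11/239: DF=(1 − 11/239·(0))/(1+11/239) = 239/250 ≈ 0.956000
step 2 [1y] zero: DF = P = 2293/2500 ≈ 0.917200
step 3 [1.5y] bond c/2=9/800: DF=(7369497/8000000 − 9/800·(0.956000+0.917200))/(1+9/800) = 8901/10000 ≈ 0.890100
step 4 [2y] swap r/2=1237/36396: DF=(1 − 1237/36396·(0.956000+0.917200+0.890100))/(1+1237/36396) = 8763/10000 ≈ 0.876300
step 5 [2.5y] zero: DF = P = 8473/10000 ≈ 0.847300
step 6 [3y] swap r/2=1644/53225: DF=(1 − 1644/53225·(0.956000+0.917200+0.890100+0.876300+0.847300))/(1+1644/53225) = 2089/2500 ≈ 0.835600
step 7 [3.5y] bond c/2=3/200: DF=(3679/4000 − 3/200·(0.956000+0.917200+0.890100+0.876300+0.847300+0.835600))/(1+3/200) = 331/400 ≈ 0.827500

1 1/2 239/250
2 1 2293/2500
3 3/2 8901/10000
4 2 8763/10000
5 5/2 8473/10000
6 3 2089/2500
7 7/2 331/400
f(1y,2y) = ((2293/2500)/(8763/10000) − 1)/(1) = 409/8763 ≈ 4.6674%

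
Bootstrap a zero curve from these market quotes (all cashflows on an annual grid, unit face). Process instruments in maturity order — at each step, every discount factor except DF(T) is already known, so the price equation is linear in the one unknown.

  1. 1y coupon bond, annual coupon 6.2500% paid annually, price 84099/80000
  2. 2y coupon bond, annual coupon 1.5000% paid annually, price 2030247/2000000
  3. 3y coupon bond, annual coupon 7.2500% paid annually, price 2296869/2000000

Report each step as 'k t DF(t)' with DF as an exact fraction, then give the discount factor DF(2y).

step 1 [1y] bond c/1=1/16: DF=(84099/80000 − 1/16·(0))/(1+1/16) = 4947/5000 ≈ 0.989400
step 2 [2y] bond c/1=3/200: DF=(2030247/2000000 − 3/200·(0.989400))/(1+3/200) = 1971/2000 ≈ 0.985500
step 3 [3y] bond c/1=29/400: DF=(2296869/2000000 − 29/400·(0.989400+0.985500))/(1+29/400) = 9373/10000 ≈ 0.937300

1 1 4947/5000
2 2 1971/2000
3 3 9373/10000
DF(2y) = 1971/2000 ≈ 0.985500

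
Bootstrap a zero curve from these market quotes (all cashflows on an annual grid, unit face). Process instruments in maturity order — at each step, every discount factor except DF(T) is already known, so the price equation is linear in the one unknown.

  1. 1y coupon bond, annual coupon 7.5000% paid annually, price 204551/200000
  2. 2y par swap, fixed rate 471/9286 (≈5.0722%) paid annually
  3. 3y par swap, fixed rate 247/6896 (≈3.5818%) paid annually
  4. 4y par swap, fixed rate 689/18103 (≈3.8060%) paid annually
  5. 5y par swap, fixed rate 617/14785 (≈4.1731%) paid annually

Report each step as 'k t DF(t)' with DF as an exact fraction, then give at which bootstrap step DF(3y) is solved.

1 1 4757/5000
2 2 4529/5000
3 3 2253/2500
4 4 4311/5000
5 5 8149/10000
DF(3y) is solved at step 3

step 1 [1y] bond c/1=3/40: DF=(204551/200000 − 3/40·(0))/(1+3/40) = 4757/5000 ≈ 0.951400
step 2 [2y] swap r/1=471/9286: DF=(1 − 471/9286·(0.951400))/(1+471/9286) = 4529/5000 ≈ 0.905800
step 3 [3y] swap r/1=247/6896: DF=(1 − 247/6896·(0.951400+0.905800))/(1+247/6896) = 2253/2500 ≈ 0.901200
step 4 [4y] swap r/1=689/18103: DF=(1 − 689/18103·(0.951400+0.905800+0.901200))/(1+689/18103) = 4311/5000 ≈ 0.862200
step 5 [5y] swap r/1=617/14785: DF=(1 − 617/14785·(0.951400+0.905800+0.901200+0.862200))/(1+617/14785) = 8149/10000 ≈ 0.814900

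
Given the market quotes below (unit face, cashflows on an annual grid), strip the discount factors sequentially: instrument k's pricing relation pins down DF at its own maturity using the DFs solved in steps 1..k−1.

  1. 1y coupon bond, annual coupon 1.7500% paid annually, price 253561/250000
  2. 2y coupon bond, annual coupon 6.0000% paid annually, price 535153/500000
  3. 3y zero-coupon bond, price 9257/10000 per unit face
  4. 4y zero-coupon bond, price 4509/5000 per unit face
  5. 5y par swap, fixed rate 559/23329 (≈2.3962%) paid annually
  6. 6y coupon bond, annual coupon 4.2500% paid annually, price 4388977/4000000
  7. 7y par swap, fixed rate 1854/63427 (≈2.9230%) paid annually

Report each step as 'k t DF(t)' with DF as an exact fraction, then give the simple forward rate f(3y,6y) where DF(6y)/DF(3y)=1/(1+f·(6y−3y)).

1 1 623/625
2 2 9533/10000
3 3 9257/10000
4 4 4509/5000
5 5 4441/5000
6 6 8623/10000
7 7 4073/5000
f(3y,6y) = ((9257/10000)/(8623/10000) − 1)/(3) = 634/25869 ≈ 2.4508%

step 1 [1y] bond c/1=7/400: DF=(253561/250000 − 7/400·(0))/(1+7/400) = 623/625 ≈ 0.996800
step 2 [2y] bond c/1=3/50: DF=(535153/500000 − 3/50·(0.996800))/(1+3/50) = 9533/10000 ≈ 0.953300
step 3 [3y] zero: DF = P = 9257/10000 ≈ 0.925700
step 4 [4y] zero: DF = P = 4509/5000 ≈ 0.901800
step 5 [5y] swap r/1=559/23329: DF=(1 − 559/23329·(0.996800+0.953300+0.925700+0.901800))/(1+559/23329) = 4441/5000 ≈ 0.888200
step 6 [6y] bond c/1=17/400: DF=(4388977/4000000 − 17/400·(0.996800+0.953300+0.925700+0.901800+0.888200))/(1+17/400) = 8623/10000 ≈ 0.862300
step 7 [7y] swap r/1=1854/63427: DF=(1 − 1854/63427·(0.996800+0.953300+0.925700+0.901800+0.888200+0.862300))/(1+1854/63427) = 4073/5000 ≈ 0.814600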